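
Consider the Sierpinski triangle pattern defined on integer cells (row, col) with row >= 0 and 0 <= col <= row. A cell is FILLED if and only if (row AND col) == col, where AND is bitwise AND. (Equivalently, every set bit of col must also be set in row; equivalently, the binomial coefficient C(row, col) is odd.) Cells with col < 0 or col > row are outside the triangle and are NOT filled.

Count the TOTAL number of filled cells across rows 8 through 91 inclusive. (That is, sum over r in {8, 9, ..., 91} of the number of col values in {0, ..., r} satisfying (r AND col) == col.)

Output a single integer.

Answer: 1044

Derivation:
r8=1000 pc1: +2 =2
r9=1001 pc2: +4 =6
r10=1010 pc2: +4 =10
r11=1011 pc3: +8 =18
r12=1100 pc2: +4 =22
r13=1101 pc3: +8 =30
r14=1110 pc3: +8 =38
r15=1111 pc4: +16 =54
r16=10000 pc1: +2 =56
r17=10001 pc2: +4 =60
r18=10010 pc2: +4 =64
r19=10011 pc3: +8 =72
r20=10100 pc2: +4 =76
r21=10101 pc3: +8 =84
r22=10110 pc3: +8 =92
r23=10111 pc4: +16 =108
r24=11000 pc2: +4 =112
r25=11001 pc3: +8 =120
r26=11010 pc3: +8 =128
r27=11011 pc4: +16 =144
r28=11100 pc3: +8 =152
r29=11101 pc4: +16 =168
r30=11110 pc4: +16 =184
r31=11111 pc5: +32 =216
r32=100000 pc1: +2 =218
r33=100001 pc2: +4 =222
r34=100010 pc2: +4 =226
r35=100011 pc3: +8 =234
r36=100100 pc2: +4 =238
r37=100101 pc3: +8 =246
r38=100110 pc3: +8 =254
r39=100111 pc4: +16 =270
r40=101000 pc2: +4 =274
r41=101001 pc3: +8 =282
r42=101010 pc3: +8 =290
r43=101011 pc4: +16 =306
r44=101100 pc3: +8 =314
r45=101101 pc4: +16 =330
r46=101110 pc4: +16 =346
r47=101111 pc5: +32 =378
r48=110000 pc2: +4 =382
r49=110001 pc3: +8 =390
r50=110010 pc3: +8 =398
r51=110011 pc4: +16 =414
r52=110100 pc3: +8 =422
r53=110101 pc4: +16 =438
r54=110110 pc4: +16 =454
r55=110111 pc5: +32 =486
r56=111000 pc3: +8 =494
r57=111001 pc4: +16 =510
r58=111010 pc4: +16 =526
r59=111011 pc5: +32 =558
r60=111100 pc4: +16 =574
r61=111101 pc5: +32 =606
r62=111110 pc5: +32 =638
r63=111111 pc6: +64 =702
r64=1000000 pc1: +2 =704
r65=1000001 pc2: +4 =708
r66=1000010 pc2: +4 =712
r67=1000011 pc3: +8 =720
r68=1000100 pc2: +4 =724
r69=1000101 pc3: +8 =732
r70=1000110 pc3: +8 =740
r71=1000111 pc4: +16 =756
r72=1001000 pc2: +4 =760
r73=1001001 pc3: +8 =768
r74=1001010 pc3: +8 =776
r75=1001011 pc4: +16 =792
r76=1001100 pc3: +8 =800
r77=1001101 pc4: +16 =816
r78=1001110 pc4: +16 =832
r79=1001111 pc5: +32 =864
r80=1010000 pc2: +4 =868
r81=1010001 pc3: +8 =876
r82=1010010 pc3: +8 =884
r83=1010011 pc4: +16 =900
r84=1010100 pc3: +8 =908
r85=1010101 pc4: +16 =924
r86=1010110 pc4: +16 =940
r87=1010111 pc5: +32 =972
r88=1011000 pc3: +8 =980
r89=1011001 pc4: +16 =996
r90=1011010 pc4: +16 =1012
r91=1011011 pc5: +32 =1044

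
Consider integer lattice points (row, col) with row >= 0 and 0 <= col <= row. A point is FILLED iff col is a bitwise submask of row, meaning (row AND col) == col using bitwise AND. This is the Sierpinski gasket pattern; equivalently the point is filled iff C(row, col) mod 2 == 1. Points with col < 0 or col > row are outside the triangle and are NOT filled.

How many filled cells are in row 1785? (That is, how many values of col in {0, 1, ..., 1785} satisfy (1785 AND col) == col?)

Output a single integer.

1785 in binary = 11011111001
popcount(1785) = number of 1-bits in 11011111001 = 8
A col c satisfies (1785 AND c) == c iff every set bit of c is also set in 1785; each of the 8 set bits of 1785 can independently be on or off in c.
count = 2^8 = 256

Answer: 256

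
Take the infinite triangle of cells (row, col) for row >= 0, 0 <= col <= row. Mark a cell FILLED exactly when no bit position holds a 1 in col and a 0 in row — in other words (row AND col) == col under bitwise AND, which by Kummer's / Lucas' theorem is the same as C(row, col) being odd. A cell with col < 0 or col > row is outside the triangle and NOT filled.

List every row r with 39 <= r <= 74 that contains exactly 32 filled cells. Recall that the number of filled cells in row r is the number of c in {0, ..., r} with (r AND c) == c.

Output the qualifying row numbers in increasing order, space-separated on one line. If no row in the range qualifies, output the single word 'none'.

Row r has 2^popcount(r) filled cells, so we need popcount(r) = log2(32) = 5.
Scan r = 39..74 and keep those with exactly 5 one-bits:
r=39=100111 popcount=4 -> skip
r=40=101000 popcount=2 -> skip
r=41=101001 popcount=3 -> skip
r=42=101010 popcount=3 -> skip
r=43=101011 popcount=4 -> skip
r=44=101100 popcount=3 -> skip
r=45=101101 popcount=4 -> skip
r=46=101110 popcount=4 -> skip
r=47=101111 popcount=5 -> KEEP
r=48=110000 popcount=2 -> skip
r=49=110001 popcount=3 -> skip
r=50=110010 popcount=3 -> skip
r=51=110011 popcount=4 -> skip
r=52=110100 popcount=3 -> skip
r=53=110101 popcount=4 -> skip
r=54=110110 popcount=4 -> skip
r=55=110111 popcount=5 -> KEEP
r=56=111000 popcount=3 -> skip
r=57=111001 popcount=4 -> skip
r=58=111010 popcount=4 -> skip
r=59=111011 popcount=5 -> KEEP
r=60=111100 popcount=4 -> skip
r=61=111101 popcount=5 -> KEEP
r=62=111110 popcount=5 -> KEEP
r=63=111111 popcount=6 -> skip
r=64=1000000 popcount=1 -> skip
r=65=1000001 popcount=2 -> skip
r=66=1000010 popcount=2 -> skip
r=67=1000011 popcount=3 -> skip
r=68=1000100 popcount=2 -> skip
r=69=1000101 popcount=3 -> skip
r=70=1000110 popcount=3 -> skip
r=71=1000111 popcount=4 -> skip
r=72=1001000 popcount=2 -> skip
r=73=1001001 popcount=3 -> skip
r=74=1001010 popcount=3 -> skip
Kept rows: 47 55 59 61 62

Answer: 47 55 59 61 62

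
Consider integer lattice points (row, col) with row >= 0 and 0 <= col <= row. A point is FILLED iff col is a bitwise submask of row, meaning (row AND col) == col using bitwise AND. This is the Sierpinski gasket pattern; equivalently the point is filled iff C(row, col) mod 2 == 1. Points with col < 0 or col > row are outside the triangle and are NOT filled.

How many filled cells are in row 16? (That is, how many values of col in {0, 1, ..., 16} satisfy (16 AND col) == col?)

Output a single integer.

16 in binary = 10000
popcount(16) = number of 1-bits in 10000 = 1
A col c satisfies (16 AND c) == c iff every set bit of c is also set in 16; each of the 1 set bits of 16 can independently be on or off in c.
count = 2^1 = 2

Answer: 2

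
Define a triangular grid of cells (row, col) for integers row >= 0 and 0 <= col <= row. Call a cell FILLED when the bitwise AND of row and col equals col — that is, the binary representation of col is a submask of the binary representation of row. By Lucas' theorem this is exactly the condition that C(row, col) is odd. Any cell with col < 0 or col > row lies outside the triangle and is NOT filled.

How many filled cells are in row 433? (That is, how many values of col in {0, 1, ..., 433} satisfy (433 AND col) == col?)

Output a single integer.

433 in binary = 110110001
popcount(433) = number of 1-bits in 110110001 = 5
A col c satisfies (433 AND c) == c iff every set bit of c is also set in 433; each of the 5 set bits of 433 can independently be on or off in c.
count = 2^5 = 32

Answer: 32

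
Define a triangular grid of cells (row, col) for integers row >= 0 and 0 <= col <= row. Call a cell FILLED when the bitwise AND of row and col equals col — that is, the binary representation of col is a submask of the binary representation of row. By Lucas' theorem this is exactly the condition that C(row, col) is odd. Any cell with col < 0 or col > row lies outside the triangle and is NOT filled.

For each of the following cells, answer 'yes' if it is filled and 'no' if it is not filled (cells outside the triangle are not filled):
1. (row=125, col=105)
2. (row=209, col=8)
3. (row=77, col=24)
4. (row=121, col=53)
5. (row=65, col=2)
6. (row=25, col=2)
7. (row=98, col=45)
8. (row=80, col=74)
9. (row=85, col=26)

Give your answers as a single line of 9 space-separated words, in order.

(125,105): row=0b1111101, col=0b1101001, row AND col = 0b1101001 = 105; 105 == 105 -> filled
(209,8): row=0b11010001, col=0b1000, row AND col = 0b0 = 0; 0 != 8 -> empty
(77,24): row=0b1001101, col=0b11000, row AND col = 0b1000 = 8; 8 != 24 -> empty
(121,53): row=0b1111001, col=0b110101, row AND col = 0b110001 = 49; 49 != 53 -> empty
(65,2): row=0b1000001, col=0b10, row AND col = 0b0 = 0; 0 != 2 -> empty
(25,2): row=0b11001, col=0b10, row AND col = 0b0 = 0; 0 != 2 -> empty
(98,45): row=0b1100010, col=0b101101, row AND col = 0b100000 = 32; 32 != 45 -> empty
(80,74): row=0b1010000, col=0b1001010, row AND col = 0b1000000 = 64; 64 != 74 -> empty
(85,26): row=0b1010101, col=0b11010, row AND col = 0b10000 = 16; 16 != 26 -> empty

Answer: yes no no no no no no no no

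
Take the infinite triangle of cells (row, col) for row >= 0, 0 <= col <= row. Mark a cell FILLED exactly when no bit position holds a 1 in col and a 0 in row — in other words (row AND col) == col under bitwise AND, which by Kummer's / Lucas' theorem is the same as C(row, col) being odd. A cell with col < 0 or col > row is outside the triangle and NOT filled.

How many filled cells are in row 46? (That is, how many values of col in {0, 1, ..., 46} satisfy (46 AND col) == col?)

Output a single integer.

Answer: 16

Derivation:
46 in binary = 101110
popcount(46) = number of 1-bits in 101110 = 4
A col c satisfies (46 AND c) == c iff every set bit of c is also set in 46; each of the 4 set bits of 46 can independently be on or off in c.
count = 2^4 = 16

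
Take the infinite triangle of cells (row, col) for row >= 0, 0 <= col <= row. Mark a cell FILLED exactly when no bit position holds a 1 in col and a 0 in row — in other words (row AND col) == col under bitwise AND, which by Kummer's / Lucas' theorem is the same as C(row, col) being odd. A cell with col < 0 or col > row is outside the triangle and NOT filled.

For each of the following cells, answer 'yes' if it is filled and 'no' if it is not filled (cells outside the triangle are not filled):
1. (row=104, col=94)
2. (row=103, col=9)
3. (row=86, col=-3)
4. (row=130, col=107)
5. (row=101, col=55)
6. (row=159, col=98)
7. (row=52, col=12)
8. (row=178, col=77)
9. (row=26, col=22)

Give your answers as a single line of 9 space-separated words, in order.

Answer: no no no no no no no no no

Derivation:
(104,94): row=0b1101000, col=0b1011110, row AND col = 0b1001000 = 72; 72 != 94 -> empty
(103,9): row=0b1100111, col=0b1001, row AND col = 0b1 = 1; 1 != 9 -> empty
(86,-3): col outside [0, 86] -> not filled
(130,107): row=0b10000010, col=0b1101011, row AND col = 0b10 = 2; 2 != 107 -> empty
(101,55): row=0b1100101, col=0b110111, row AND col = 0b100101 = 37; 37 != 55 -> empty
(159,98): row=0b10011111, col=0b1100010, row AND col = 0b10 = 2; 2 != 98 -> empty
(52,12): row=0b110100, col=0b1100, row AND col = 0b100 = 4; 4 != 12 -> empty
(178,77): row=0b10110010, col=0b1001101, row AND col = 0b0 = 0; 0 != 77 -> empty
(26,22): row=0b11010, col=0b10110, row AND col = 0b10010 = 18; 18 != 22 -> empty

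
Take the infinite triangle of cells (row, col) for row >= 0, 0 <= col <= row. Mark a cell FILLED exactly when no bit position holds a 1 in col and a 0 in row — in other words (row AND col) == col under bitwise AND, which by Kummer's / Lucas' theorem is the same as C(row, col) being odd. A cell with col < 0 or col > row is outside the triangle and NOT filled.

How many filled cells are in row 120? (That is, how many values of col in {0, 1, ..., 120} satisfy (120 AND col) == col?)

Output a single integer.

120 in binary = 1111000
popcount(120) = number of 1-bits in 1111000 = 4
A col c satisfies (120 AND c) == c iff every set bit of c is also set in 120; each of the 4 set bits of 120 can independently be on or off in c.
count = 2^4 = 16

Answer: 16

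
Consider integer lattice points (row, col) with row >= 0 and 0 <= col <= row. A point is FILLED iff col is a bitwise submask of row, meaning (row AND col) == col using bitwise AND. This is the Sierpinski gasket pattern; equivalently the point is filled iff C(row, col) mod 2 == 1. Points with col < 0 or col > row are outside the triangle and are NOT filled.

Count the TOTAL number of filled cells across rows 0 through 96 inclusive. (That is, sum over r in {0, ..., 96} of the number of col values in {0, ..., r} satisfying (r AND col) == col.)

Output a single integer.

r0=0 pc0: +1 =1
r1=1 pc1: +2 =3
r2=10 pc1: +2 =5
r3=11 pc2: +4 =9
r4=100 pc1: +2 =11
r5=101 pc2: +4 =15
r6=110 pc2: +4 =19
r7=111 pc3: +8 =27
r8=1000 pc1: +2 =29
r9=1001 pc2: +4 =33
r10=1010 pc2: +4 =37
r11=1011 pc3: +8 =45
r12=1100 pc2: +4 =49
r13=1101 pc3: +8 =57
r14=1110 pc3: +8 =65
r15=1111 pc4: +16 =81
r16=10000 pc1: +2 =83
r17=10001 pc2: +4 =87
r18=10010 pc2: +4 =91
r19=10011 pc3: +8 =99
r20=10100 pc2: +4 =103
r21=10101 pc3: +8 =111
r22=10110 pc3: +8 =119
r23=10111 pc4: +16 =135
r24=11000 pc2: +4 =139
r25=11001 pc3: +8 =147
r26=11010 pc3: +8 =155
r27=11011 pc4: +16 =171
r28=11100 pc3: +8 =179
r29=11101 pc4: +16 =195
r30=11110 pc4: +16 =211
r31=11111 pc5: +32 =243
r32=100000 pc1: +2 =245
r33=100001 pc2: +4 =249
r34=100010 pc2: +4 =253
r35=100011 pc3: +8 =261
r36=100100 pc2: +4 =265
r37=100101 pc3: +8 =273
r38=100110 pc3: +8 =281
r39=100111 pc4: +16 =297
r40=101000 pc2: +4 =301
r41=101001 pc3: +8 =309
r42=101010 pc3: +8 =317
r43=101011 pc4: +16 =333
r44=101100 pc3: +8 =341
r45=101101 pc4: +16 =357
r46=101110 pc4: +16 =373
r47=101111 pc5: +32 =405
r48=110000 pc2: +4 =409
r49=110001 pc3: +8 =417
r50=110010 pc3: +8 =425
r51=110011 pc4: +16 =441
r52=110100 pc3: +8 =449
r53=110101 pc4: +16 =465
r54=110110 pc4: +16 =481
r55=110111 pc5: +32 =513
r56=111000 pc3: +8 =521
r57=111001 pc4: +16 =537
r58=111010 pc4: +16 =553
r59=111011 pc5: +32 =585
r60=111100 pc4: +16 =601
r61=111101 pc5: +32 =633
r62=111110 pc5: +32 =665
r63=111111 pc6: +64 =729
r64=1000000 pc1: +2 =731
r65=1000001 pc2: +4 =735
r66=1000010 pc2: +4 =739
r67=1000011 pc3: +8 =747
r68=1000100 pc2: +4 =751
r69=1000101 pc3: +8 =759
r70=1000110 pc3: +8 =767
r71=1000111 pc4: +16 =783
r72=1001000 pc2: +4 =787
r73=1001001 pc3: +8 =795
r74=1001010 pc3: +8 =803
r75=1001011 pc4: +16 =819
r76=1001100 pc3: +8 =827
r77=1001101 pc4: +16 =843
r78=1001110 pc4: +16 =859
r79=1001111 pc5: +32 =891
r80=1010000 pc2: +4 =895
r81=1010001 pc3: +8 =903
r82=1010010 pc3: +8 =911
r83=1010011 pc4: +16 =927
r84=1010100 pc3: +8 =935
r85=1010101 pc4: +16 =951
r86=1010110 pc4: +16 =967
r87=1010111 pc5: +32 =999
r88=1011000 pc3: +8 =1007
r89=1011001 pc4: +16 =1023
r90=1011010 pc4: +16 =1039
r91=1011011 pc5: +32 =1071
r92=1011100 pc4: +16 =1087
r93=1011101 pc5: +32 =1119
r94=1011110 pc5: +32 =1151
r95=1011111 pc6: +64 =1215
r96=1100000 pc2: +4 =1219

Answer: 1219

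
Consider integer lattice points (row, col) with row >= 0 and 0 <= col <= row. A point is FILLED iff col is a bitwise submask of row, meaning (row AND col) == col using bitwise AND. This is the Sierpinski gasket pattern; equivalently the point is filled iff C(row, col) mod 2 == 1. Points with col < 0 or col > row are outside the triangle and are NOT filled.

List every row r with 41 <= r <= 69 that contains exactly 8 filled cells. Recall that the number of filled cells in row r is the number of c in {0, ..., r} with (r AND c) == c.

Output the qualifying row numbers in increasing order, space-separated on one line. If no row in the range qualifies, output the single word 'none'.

Answer: 41 42 44 49 50 52 56 67 69

Derivation:
Row r has 2^popcount(r) filled cells, so we need popcount(r) = log2(8) = 3.
Scan r = 41..69 and keep those with exactly 3 one-bits:
r=41=101001 popcount=3 -> KEEP
r=42=101010 popcount=3 -> KEEP
r=43=101011 popcount=4 -> skip
r=44=101100 popcount=3 -> KEEP
r=45=101101 popcount=4 -> skip
r=46=101110 popcount=4 -> skip
r=47=101111 popcount=5 -> skip
r=48=110000 popcount=2 -> skip
r=49=110001 popcount=3 -> KEEP
r=50=110010 popcount=3 -> KEEP
r=51=110011 popcount=4 -> skip
r=52=110100 popcount=3 -> KEEP
r=53=110101 popcount=4 -> skip
r=54=110110 popcount=4 -> skip
r=55=110111 popcount=5 -> skip
r=56=111000 popcount=3 -> KEEP
r=57=111001 popcount=4 -> skip
r=58=111010 popcount=4 -> skip
r=59=111011 popcount=5 -> skip
r=60=111100 popcount=4 -> skip
r=61=111101 popcount=5 -> skip
r=62=111110 popcount=5 -> skip
r=63=111111 popcount=6 -> skip
r=64=1000000 popcount=1 -> skip
r=65=1000001 popcount=2 -> skip
r=66=1000010 popcount=2 -> skip
r=67=1000011 popcount=3 -> KEEP
r=68=1000100 popcount=2 -> skip
r=69=1000101 popcount=3 -> KEEP
Kept rows: 41 42 44 49 50 52 56 67 69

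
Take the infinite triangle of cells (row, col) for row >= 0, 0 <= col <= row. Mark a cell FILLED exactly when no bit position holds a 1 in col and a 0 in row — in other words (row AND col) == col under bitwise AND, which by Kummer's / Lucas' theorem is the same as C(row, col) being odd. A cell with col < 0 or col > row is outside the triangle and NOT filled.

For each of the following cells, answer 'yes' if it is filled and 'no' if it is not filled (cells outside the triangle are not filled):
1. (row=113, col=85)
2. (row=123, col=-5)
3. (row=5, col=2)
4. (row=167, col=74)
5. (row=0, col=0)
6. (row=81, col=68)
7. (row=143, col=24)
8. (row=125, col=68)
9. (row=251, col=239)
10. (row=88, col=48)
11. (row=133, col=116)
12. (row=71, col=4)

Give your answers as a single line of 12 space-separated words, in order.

(113,85): row=0b1110001, col=0b1010101, row AND col = 0b1010001 = 81; 81 != 85 -> empty
(123,-5): col outside [0, 123] -> not filled
(5,2): row=0b101, col=0b10, row AND col = 0b0 = 0; 0 != 2 -> empty
(167,74): row=0b10100111, col=0b1001010, row AND col = 0b10 = 2; 2 != 74 -> empty
(0,0): row=0b0, col=0b0, row AND col = 0b0 = 0; 0 == 0 -> filled
(81,68): row=0b1010001, col=0b1000100, row AND col = 0b1000000 = 64; 64 != 68 -> empty
(143,24): row=0b10001111, col=0b11000, row AND col = 0b1000 = 8; 8 != 24 -> empty
(125,68): row=0b1111101, col=0b1000100, row AND col = 0b1000100 = 68; 68 == 68 -> filled
(251,239): row=0b11111011, col=0b11101111, row AND col = 0b11101011 = 235; 235 != 239 -> empty
(88,48): row=0b1011000, col=0b110000, row AND col = 0b10000 = 16; 16 != 48 -> empty
(133,116): row=0b10000101, col=0b1110100, row AND col = 0b100 = 4; 4 != 116 -> empty
(71,4): row=0b1000111, col=0b100, row AND col = 0b100 = 4; 4 == 4 -> filled

Answer: no no no no yes no no yes no no no yes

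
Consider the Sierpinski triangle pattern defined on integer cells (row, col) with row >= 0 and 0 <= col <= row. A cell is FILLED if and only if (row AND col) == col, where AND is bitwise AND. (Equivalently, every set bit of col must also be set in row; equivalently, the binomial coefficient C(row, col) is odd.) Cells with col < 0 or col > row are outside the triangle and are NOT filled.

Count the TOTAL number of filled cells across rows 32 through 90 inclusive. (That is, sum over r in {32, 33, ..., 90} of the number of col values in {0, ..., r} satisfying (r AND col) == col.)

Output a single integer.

r32=100000 pc1: +2 =2
r33=100001 pc2: +4 =6
r34=100010 pc2: +4 =10
r35=100011 pc3: +8 =18
r36=100100 pc2: +4 =22
r37=100101 pc3: +8 =30
r38=100110 pc3: +8 =38
r39=100111 pc4: +16 =54
r40=101000 pc2: +4 =58
r41=101001 pc3: +8 =66
r42=101010 pc3: +8 =74
r43=101011 pc4: +16 =90
r44=101100 pc3: +8 =98
r45=101101 pc4: +16 =114
r46=101110 pc4: +16 =130
r47=101111 pc5: +32 =162
r48=110000 pc2: +4 =166
r49=110001 pc3: +8 =174
r50=110010 pc3: +8 =182
r51=110011 pc4: +16 =198
r52=110100 pc3: +8 =206
r53=110101 pc4: +16 =222
r54=110110 pc4: +16 =238
r55=110111 pc5: +32 =270
r56=111000 pc3: +8 =278
r57=111001 pc4: +16 =294
r58=111010 pc4: +16 =310
r59=111011 pc5: +32 =342
r60=111100 pc4: +16 =358
r61=111101 pc5: +32 =390
r62=111110 pc5: +32 =422
r63=111111 pc6: +64 =486
r64=1000000 pc1: +2 =488
r65=1000001 pc2: +4 =492
r66=1000010 pc2: +4 =496
r67=1000011 pc3: +8 =504
r68=1000100 pc2: +4 =508
r69=1000101 pc3: +8 =516
r70=1000110 pc3: +8 =524
r71=1000111 pc4: +16 =540
r72=1001000 pc2: +4 =544
r73=1001001 pc3: +8 =552
r74=1001010 pc3: +8 =560
r75=1001011 pc4: +16 =576
r76=1001100 pc3: +8 =584
r77=1001101 pc4: +16 =600
r78=1001110 pc4: +16 =616
r79=1001111 pc5: +32 =648
r80=1010000 pc2: +4 =652
r81=1010001 pc3: +8 =660
r82=1010010 pc3: +8 =668
r83=1010011 pc4: +16 =684
r84=1010100 pc3: +8 =692
r85=1010101 pc4: +16 =708
r86=1010110 pc4: +16 =724
r87=1010111 pc5: +32 =756
r88=1011000 pc3: +8 =764
r89=1011001 pc4: +16 =780
r90=1011010 pc4: +16 =796

Answer: 796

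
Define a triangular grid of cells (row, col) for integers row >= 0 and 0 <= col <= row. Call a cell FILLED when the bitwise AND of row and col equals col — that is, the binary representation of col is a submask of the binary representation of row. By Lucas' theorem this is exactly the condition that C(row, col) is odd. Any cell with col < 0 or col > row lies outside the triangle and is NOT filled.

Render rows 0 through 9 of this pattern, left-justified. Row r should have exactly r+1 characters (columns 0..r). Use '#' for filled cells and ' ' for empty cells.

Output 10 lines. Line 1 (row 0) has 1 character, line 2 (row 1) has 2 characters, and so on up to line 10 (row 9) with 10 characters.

Answer: #
##
# #
####
#   #
##  ##
# # # #
########
#       #
##      ##

Derivation:
r0=0: #
r1=1: ##
r2=10: # #
r3=11: ####
r4=100: #   #
r5=101: ##  ##
r6=110: # # # #
r7=111: ########
r8=1000: #       #
r9=1001: ##      ##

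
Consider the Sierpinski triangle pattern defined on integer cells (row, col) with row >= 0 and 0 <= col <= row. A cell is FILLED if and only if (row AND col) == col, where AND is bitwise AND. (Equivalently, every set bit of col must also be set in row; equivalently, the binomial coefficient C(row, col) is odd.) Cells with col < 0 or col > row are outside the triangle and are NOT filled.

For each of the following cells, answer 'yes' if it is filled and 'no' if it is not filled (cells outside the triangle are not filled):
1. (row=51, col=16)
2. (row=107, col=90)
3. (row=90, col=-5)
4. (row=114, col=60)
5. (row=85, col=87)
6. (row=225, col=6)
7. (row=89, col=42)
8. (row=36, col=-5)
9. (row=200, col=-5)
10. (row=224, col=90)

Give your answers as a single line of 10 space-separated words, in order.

Answer: yes no no no no no no no no no

Derivation:
(51,16): row=0b110011, col=0b10000, row AND col = 0b10000 = 16; 16 == 16 -> filled
(107,90): row=0b1101011, col=0b1011010, row AND col = 0b1001010 = 74; 74 != 90 -> empty
(90,-5): col outside [0, 90] -> not filled
(114,60): row=0b1110010, col=0b111100, row AND col = 0b110000 = 48; 48 != 60 -> empty
(85,87): col outside [0, 85] -> not filled
(225,6): row=0b11100001, col=0b110, row AND col = 0b0 = 0; 0 != 6 -> empty
(89,42): row=0b1011001, col=0b101010, row AND col = 0b1000 = 8; 8 != 42 -> empty
(36,-5): col outside [0, 36] -> not filled
(200,-5): col outside [0, 200] -> not filled
(224,90): row=0b11100000, col=0b1011010, row AND col = 0b1000000 = 64; 64 != 90 -> empty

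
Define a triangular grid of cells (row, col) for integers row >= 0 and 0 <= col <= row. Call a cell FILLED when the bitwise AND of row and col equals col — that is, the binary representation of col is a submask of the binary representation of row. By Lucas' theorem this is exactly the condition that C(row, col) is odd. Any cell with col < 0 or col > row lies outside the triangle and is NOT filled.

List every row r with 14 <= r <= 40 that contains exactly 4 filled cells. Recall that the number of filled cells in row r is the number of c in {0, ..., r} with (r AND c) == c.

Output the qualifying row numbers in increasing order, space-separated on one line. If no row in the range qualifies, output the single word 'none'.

Row r has 2^popcount(r) filled cells, so we need popcount(r) = log2(4) = 2.
Scan r = 14..40 and keep those with exactly 2 one-bits:
r=14=1110 popcount=3 -> skip
r=15=1111 popcount=4 -> skip
r=16=10000 popcount=1 -> skip
r=17=10001 popcount=2 -> KEEP
r=18=10010 popcount=2 -> KEEP
r=19=10011 popcount=3 -> skip
r=20=10100 popcount=2 -> KEEP
r=21=10101 popcount=3 -> skip
r=22=10110 popcount=3 -> skip
r=23=10111 popcount=4 -> skip
r=24=11000 popcount=2 -> KEEP
r=25=11001 popcount=3 -> skip
r=26=11010 popcount=3 -> skip
r=27=11011 popcount=4 -> skip
r=28=11100 popcount=3 -> skip
r=29=11101 popcount=4 -> skip
r=30=11110 popcount=4 -> skip
r=31=11111 popcount=5 -> skip
r=32=100000 popcount=1 -> skip
r=33=100001 popcount=2 -> KEEP
r=34=100010 popcount=2 -> KEEP
r=35=100011 popcount=3 -> skip
r=36=100100 popcount=2 -> KEEP
r=37=100101 popcount=3 -> skip
r=38=100110 popcount=3 -> skip
r=39=100111 popcount=4 -> skip
r=40=101000 popcount=2 -> KEEP
Kept rows: 17 18 20 24 33 34 36 40

Answer: 17 18 20 24 33 34 36 40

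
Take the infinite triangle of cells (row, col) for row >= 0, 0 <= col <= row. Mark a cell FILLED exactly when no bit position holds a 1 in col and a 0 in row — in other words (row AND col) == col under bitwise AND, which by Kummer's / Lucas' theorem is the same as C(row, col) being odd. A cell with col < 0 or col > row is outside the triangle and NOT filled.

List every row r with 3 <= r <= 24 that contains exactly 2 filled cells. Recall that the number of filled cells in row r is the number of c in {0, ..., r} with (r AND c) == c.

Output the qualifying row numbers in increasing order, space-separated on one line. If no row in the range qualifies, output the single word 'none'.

Row r has 2^popcount(r) filled cells, so we need popcount(r) = log2(2) = 1.
Scan r = 3..24 and keep those with exactly 1 one-bits:
r=3=11 popcount=2 -> skip
r=4=100 popcount=1 -> KEEP
r=5=101 popcount=2 -> skip
r=6=110 popcount=2 -> skip
r=7=111 popcount=3 -> skip
r=8=1000 popcount=1 -> KEEP
r=9=1001 popcount=2 -> skip
r=10=1010 popcount=2 -> skip
r=11=1011 popcount=3 -> skip
r=12=1100 popcount=2 -> skip
r=13=1101 popcount=3 -> skip
r=14=1110 popcount=3 -> skip
r=15=1111 popcount=4 -> skip
r=16=10000 popcount=1 -> KEEP
r=17=10001 popcount=2 -> skip
r=18=10010 popcount=2 -> skip
r=19=10011 popcount=3 -> skip
r=20=10100 popcount=2 -> skip
r=21=10101 popcount=3 -> skip
r=22=10110 popcount=3 -> skip
r=23=10111 popcount=4 -> skip
r=24=11000 popcount=2 -> skip
Kept rows: 4 8 16

Answer: 4 8 16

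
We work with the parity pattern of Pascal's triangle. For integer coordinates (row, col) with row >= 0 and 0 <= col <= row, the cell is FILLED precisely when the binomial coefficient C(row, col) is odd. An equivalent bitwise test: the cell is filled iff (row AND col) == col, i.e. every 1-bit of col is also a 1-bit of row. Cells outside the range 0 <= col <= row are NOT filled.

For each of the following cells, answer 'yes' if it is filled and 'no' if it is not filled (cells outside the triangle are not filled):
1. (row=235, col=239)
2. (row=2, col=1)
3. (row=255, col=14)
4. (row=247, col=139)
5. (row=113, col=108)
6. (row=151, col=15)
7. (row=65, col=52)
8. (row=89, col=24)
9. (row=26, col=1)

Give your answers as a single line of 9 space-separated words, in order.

(235,239): col outside [0, 235] -> not filled
(2,1): row=0b10, col=0b1, row AND col = 0b0 = 0; 0 != 1 -> empty
(255,14): row=0b11111111, col=0b1110, row AND col = 0b1110 = 14; 14 == 14 -> filled
(247,139): row=0b11110111, col=0b10001011, row AND col = 0b10000011 = 131; 131 != 139 -> empty
(113,108): row=0b1110001, col=0b1101100, row AND col = 0b1100000 = 96; 96 != 108 -> empty
(151,15): row=0b10010111, col=0b1111, row AND col = 0b111 = 7; 7 != 15 -> empty
(65,52): row=0b1000001, col=0b110100, row AND col = 0b0 = 0; 0 != 52 -> empty
(89,24): row=0b1011001, col=0b11000, row AND col = 0b11000 = 24; 24 == 24 -> filled
(26,1): row=0b11010, col=0b1, row AND col = 0b0 = 0; 0 != 1 -> empty

Answer: no no yes no no no no yes no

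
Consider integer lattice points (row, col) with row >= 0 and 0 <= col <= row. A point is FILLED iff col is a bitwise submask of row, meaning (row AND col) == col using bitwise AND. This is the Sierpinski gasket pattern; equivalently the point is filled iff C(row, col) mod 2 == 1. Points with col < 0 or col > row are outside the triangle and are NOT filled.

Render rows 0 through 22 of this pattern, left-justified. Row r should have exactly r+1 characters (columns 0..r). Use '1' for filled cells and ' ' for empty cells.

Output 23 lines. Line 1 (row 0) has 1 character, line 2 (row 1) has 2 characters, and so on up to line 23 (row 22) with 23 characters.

r0=0: 1
r1=1: 11
r2=10: 1 1
r3=11: 1111
r4=100: 1   1
r5=101: 11  11
r6=110: 1 1 1 1
r7=111: 11111111
r8=1000: 1       1
r9=1001: 11      11
r10=1010: 1 1     1 1
r11=1011: 1111    1111
r12=1100: 1   1   1   1
r13=1101: 11  11  11  11
r14=1110: 1 1 1 1 1 1 1 1
r15=1111: 1111111111111111
r16=10000: 1               1
r17=10001: 11              11
r18=10010: 1 1             1 1
r19=10011: 1111            1111
r20=10100: 1   1           1   1
r21=10101: 11  11          11  11
r22=10110: 1 1 1 1         1 1 1 1

Answer: 1
11
1 1
1111
1   1
11  11
1 1 1 1
11111111
1       1
11      11
1 1     1 1
1111    1111
1   1   1   1
11  11  11  11
1 1 1 1 1 1 1 1
1111111111111111
1               1
11              11
1 1             1 1
1111            1111
1   1           1   1
11  11          11  11
1 1 1 1         1 1 1 1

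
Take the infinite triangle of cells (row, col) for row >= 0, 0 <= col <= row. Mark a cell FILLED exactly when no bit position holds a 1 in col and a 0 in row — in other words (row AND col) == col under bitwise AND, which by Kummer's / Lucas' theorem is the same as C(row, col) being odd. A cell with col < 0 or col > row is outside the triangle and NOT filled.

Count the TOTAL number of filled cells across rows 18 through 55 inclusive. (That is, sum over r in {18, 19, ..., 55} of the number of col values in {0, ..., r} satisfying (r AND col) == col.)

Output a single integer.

r18=10010 pc2: +4 =4
r19=10011 pc3: +8 =12
r20=10100 pc2: +4 =16
r21=10101 pc3: +8 =24
r22=10110 pc3: +8 =32
r23=10111 pc4: +16 =48
r24=11000 pc2: +4 =52
r25=11001 pc3: +8 =60
r26=11010 pc3: +8 =68
r27=11011 pc4: +16 =84
r28=11100 pc3: +8 =92
r29=11101 pc4: +16 =108
r30=11110 pc4: +16 =124
r31=11111 pc5: +32 =156
r32=100000 pc1: +2 =158
r33=100001 pc2: +4 =162
r34=100010 pc2: +4 =166
r35=100011 pc3: +8 =174
r36=100100 pc2: +4 =178
r37=100101 pc3: +8 =186
r38=100110 pc3: +8 =194
r39=100111 pc4: +16 =210
r40=101000 pc2: +4 =214
r41=101001 pc3: +8 =222
r42=101010 pc3: +8 =230
r43=101011 pc4: +16 =246
r44=101100 pc3: +8 =254
r45=101101 pc4: +16 =270
r46=101110 pc4: +16 =286
r47=101111 pc5: +32 =318
r48=110000 pc2: +4 =322
r49=110001 pc3: +8 =330
r50=110010 pc3: +8 =338
r51=110011 pc4: +16 =354
r52=110100 pc3: +8 =362
r53=110101 pc4: +16 =378
r54=110110 pc4: +16 =394
r55=110111 pc5: +32 =426

Answer: 426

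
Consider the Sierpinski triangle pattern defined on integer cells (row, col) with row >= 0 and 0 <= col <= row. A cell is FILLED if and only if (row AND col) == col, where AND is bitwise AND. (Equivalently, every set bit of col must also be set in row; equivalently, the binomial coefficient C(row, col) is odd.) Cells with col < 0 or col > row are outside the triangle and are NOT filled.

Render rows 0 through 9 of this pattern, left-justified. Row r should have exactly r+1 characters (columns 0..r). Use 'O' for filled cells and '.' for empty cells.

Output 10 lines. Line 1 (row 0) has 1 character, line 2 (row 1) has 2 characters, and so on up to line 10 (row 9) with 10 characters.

r0=0: O
r1=1: OO
r2=10: O.O
r3=11: OOOO
r4=100: O...O
r5=101: OO..OO
r6=110: O.O.O.O
r7=111: OOOOOOOO
r8=1000: O.......O
r9=1001: OO......OO

Answer: O
OO
O.O
OOOO
O...O
OO..OO
O.O.O.O
OOOOOOOO
O.......O
OO......OO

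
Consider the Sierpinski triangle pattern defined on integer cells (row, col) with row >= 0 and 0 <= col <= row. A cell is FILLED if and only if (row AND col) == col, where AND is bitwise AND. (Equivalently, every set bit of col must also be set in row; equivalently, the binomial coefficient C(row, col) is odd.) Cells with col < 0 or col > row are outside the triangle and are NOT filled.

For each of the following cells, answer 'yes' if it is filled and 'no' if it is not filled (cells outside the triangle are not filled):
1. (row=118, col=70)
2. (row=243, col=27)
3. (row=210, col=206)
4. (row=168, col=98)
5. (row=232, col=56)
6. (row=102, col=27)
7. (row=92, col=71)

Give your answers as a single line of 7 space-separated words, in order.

Answer: yes no no no no no no

Derivation:
(118,70): row=0b1110110, col=0b1000110, row AND col = 0b1000110 = 70; 70 == 70 -> filled
(243,27): row=0b11110011, col=0b11011, row AND col = 0b10011 = 19; 19 != 27 -> empty
(210,206): row=0b11010010, col=0b11001110, row AND col = 0b11000010 = 194; 194 != 206 -> empty
(168,98): row=0b10101000, col=0b1100010, row AND col = 0b100000 = 32; 32 != 98 -> empty
(232,56): row=0b11101000, col=0b111000, row AND col = 0b101000 = 40; 40 != 56 -> empty
(102,27): row=0b1100110, col=0b11011, row AND col = 0b10 = 2; 2 != 27 -> empty
(92,71): row=0b1011100, col=0b1000111, row AND col = 0b1000100 = 68; 68 != 71 -> empty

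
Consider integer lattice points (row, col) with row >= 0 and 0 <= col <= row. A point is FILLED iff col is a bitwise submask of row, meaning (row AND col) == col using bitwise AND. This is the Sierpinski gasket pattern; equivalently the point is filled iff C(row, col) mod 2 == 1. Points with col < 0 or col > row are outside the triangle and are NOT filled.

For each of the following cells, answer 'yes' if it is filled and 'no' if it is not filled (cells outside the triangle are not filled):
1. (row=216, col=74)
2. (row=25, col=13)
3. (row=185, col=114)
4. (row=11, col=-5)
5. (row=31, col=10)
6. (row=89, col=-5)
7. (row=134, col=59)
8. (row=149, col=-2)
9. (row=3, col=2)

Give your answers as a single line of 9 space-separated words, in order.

(216,74): row=0b11011000, col=0b1001010, row AND col = 0b1001000 = 72; 72 != 74 -> empty
(25,13): row=0b11001, col=0b1101, row AND col = 0b1001 = 9; 9 != 13 -> empty
(185,114): row=0b10111001, col=0b1110010, row AND col = 0b110000 = 48; 48 != 114 -> empty
(11,-5): col outside [0, 11] -> not filled
(31,10): row=0b11111, col=0b1010, row AND col = 0b1010 = 10; 10 == 10 -> filled
(89,-5): col outside [0, 89] -> not filled
(134,59): row=0b10000110, col=0b111011, row AND col = 0b10 = 2; 2 != 59 -> empty
(149,-2): col outside [0, 149] -> not filled
(3,2): row=0b11, col=0b10, row AND col = 0b10 = 2; 2 == 2 -> filled

Answer: no no no no yes no no no yes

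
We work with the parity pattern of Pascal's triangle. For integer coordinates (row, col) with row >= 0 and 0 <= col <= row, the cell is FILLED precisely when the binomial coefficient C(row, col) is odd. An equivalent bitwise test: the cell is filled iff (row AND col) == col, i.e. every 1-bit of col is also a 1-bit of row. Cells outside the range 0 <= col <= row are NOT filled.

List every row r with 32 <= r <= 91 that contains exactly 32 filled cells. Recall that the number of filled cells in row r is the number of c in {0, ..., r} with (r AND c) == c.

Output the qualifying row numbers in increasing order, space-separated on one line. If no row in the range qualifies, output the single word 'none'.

Answer: 47 55 59 61 62 79 87 91

Derivation:
Row r has 2^popcount(r) filled cells, so we need popcount(r) = log2(32) = 5.
Scan r = 32..91 and keep those with exactly 5 one-bits:
r=32=100000 popcount=1 -> skip
r=33=100001 popcount=2 -> skip
r=34=100010 popcount=2 -> skip
r=35=100011 popcount=3 -> skip
r=36=100100 popcount=2 -> skip
r=37=100101 popcount=3 -> skip
r=38=100110 popcount=3 -> skip
r=39=100111 popcount=4 -> skip
r=40=101000 popcount=2 -> skip
r=41=101001 popcount=3 -> skip
r=42=101010 popcount=3 -> skip
r=43=101011 popcount=4 -> skip
r=44=101100 popcount=3 -> skip
r=45=101101 popcount=4 -> skip
r=46=101110 popcount=4 -> skip
r=47=101111 popcount=5 -> KEEP
r=48=110000 popcount=2 -> skip
r=49=110001 popcount=3 -> skip
r=50=110010 popcount=3 -> skip
r=51=110011 popcount=4 -> skip
r=52=110100 popcount=3 -> skip
r=53=110101 popcount=4 -> skip
r=54=110110 popcount=4 -> skip
r=55=110111 popcount=5 -> KEEP
r=56=111000 popcount=3 -> skip
r=57=111001 popcount=4 -> skip
r=58=111010 popcount=4 -> skip
r=59=111011 popcount=5 -> KEEP
r=60=111100 popcount=4 -> skip
r=61=111101 popcount=5 -> KEEP
r=62=111110 popcount=5 -> KEEP
r=63=111111 popcount=6 -> skip
r=64=1000000 popcount=1 -> skip
r=65=1000001 popcount=2 -> skip
r=66=1000010 popcount=2 -> skip
r=67=1000011 popcount=3 -> skip
r=68=1000100 popcount=2 -> skip
r=69=1000101 popcount=3 -> skip
r=70=1000110 popcount=3 -> skip
r=71=1000111 popcount=4 -> skip
r=72=1001000 popcount=2 -> skip
r=73=1001001 popcount=3 -> skip
r=74=1001010 popcount=3 -> skip
r=75=1001011 popcount=4 -> skip
r=76=1001100 popcount=3 -> skip
r=77=1001101 popcount=4 -> skip
r=78=1001110 popcount=4 -> skip
r=79=1001111 popcount=5 -> KEEP
r=80=1010000 popcount=2 -> skip
r=81=1010001 popcount=3 -> skip
r=82=1010010 popcount=3 -> skip
r=83=1010011 popcount=4 -> skip
r=84=1010100 popcount=3 -> skip
r=85=1010101 popcount=4 -> skip
r=86=1010110 popcount=4 -> skip
r=87=1010111 popcount=5 -> KEEP
r=88=1011000 popcount=3 -> skip
r=89=1011001 popcount=4 -> skip
r=90=1011010 popcount=4 -> skip
r=91=1011011 popcount=5 -> KEEP
Kept rows: 47 55 59 61 62 79 87 91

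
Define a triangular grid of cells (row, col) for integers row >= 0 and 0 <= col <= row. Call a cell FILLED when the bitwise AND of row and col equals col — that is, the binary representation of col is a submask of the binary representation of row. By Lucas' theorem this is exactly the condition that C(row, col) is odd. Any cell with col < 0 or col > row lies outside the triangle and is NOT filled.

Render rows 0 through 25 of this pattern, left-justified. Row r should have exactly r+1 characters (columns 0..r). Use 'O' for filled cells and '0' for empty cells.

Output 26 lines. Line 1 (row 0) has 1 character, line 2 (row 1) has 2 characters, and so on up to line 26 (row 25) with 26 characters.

Answer: O
OO
O0O
OOOO
O000O
OO00OO
O0O0O0O
OOOOOOOO
O0000000O
OO000000OO
O0O00000O0O
OOOO0000OOOO
O000O000O000O
OO00OO00OO00OO
O0O0O0O0O0O0O0O
OOOOOOOOOOOOOOOO
O000000000000000O
OO00000000000000OO
O0O0000000000000O0O
OOOO000000000000OOOO
O000O00000000000O000O
OO00OO0000000000OO00OO
O0O0O0O000000000O0O0O0O
OOOOOOOO00000000OOOOOOOO
O0000000O0000000O0000000O
OO000000OO000000OO000000OO

Derivation:
r0=0: O
r1=1: OO
r2=10: O0O
r3=11: OOOO
r4=100: O000O
r5=101: OO00OO
r6=110: O0O0O0O
r7=111: OOOOOOOO
r8=1000: O0000000O
r9=1001: OO000000OO
r10=1010: O0O00000O0O
r11=1011: OOOO0000OOOO
r12=1100: O000O000O000O
r13=1101: OO00OO00OO00OO
r14=1110: O0O0O0O0O0O0O0O
r15=1111: OOOOOOOOOOOOOOOO
r16=10000: O000000000000000O
r17=10001: OO00000000000000OO
r18=10010: O0O0000000000000O0O
r19=10011: OOOO000000000000OOOO
r20=10100: O000O00000000000O000O
r21=10101: OO00OO0000000000OO00OO
r22=10110: O0O0O0O000000000O0O0O0O
r23=10111: OOOOOOOO00000000OOOOOOOO
r24=11000: O0000000O0000000O0000000O
r25=11001: OO000000OO000000OO000000OO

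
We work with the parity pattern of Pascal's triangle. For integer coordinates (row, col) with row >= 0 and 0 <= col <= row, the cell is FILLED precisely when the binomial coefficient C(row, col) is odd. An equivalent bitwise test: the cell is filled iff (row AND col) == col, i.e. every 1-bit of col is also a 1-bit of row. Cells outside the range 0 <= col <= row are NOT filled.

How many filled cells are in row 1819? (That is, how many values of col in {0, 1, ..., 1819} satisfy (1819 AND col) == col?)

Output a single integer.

1819 in binary = 11100011011
popcount(1819) = number of 1-bits in 11100011011 = 7
A col c satisfies (1819 AND c) == c iff every set bit of c is also set in 1819; each of the 7 set bits of 1819 can independently be on or off in c.
count = 2^7 = 128

Answer: 128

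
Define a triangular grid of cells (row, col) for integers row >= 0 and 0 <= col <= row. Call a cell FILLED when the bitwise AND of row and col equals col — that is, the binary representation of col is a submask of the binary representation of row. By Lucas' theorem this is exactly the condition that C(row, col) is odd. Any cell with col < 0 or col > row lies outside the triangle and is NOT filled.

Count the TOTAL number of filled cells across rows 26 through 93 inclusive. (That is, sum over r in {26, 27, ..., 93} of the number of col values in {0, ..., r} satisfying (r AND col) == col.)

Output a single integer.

Answer: 972

Derivation:
r26=11010 pc3: +8 =8
r27=11011 pc4: +16 =24
r28=11100 pc3: +8 =32
r29=11101 pc4: +16 =48
r30=11110 pc4: +16 =64
r31=11111 pc5: +32 =96
r32=100000 pc1: +2 =98
r33=100001 pc2: +4 =102
r34=100010 pc2: +4 =106
r35=100011 pc3: +8 =114
r36=100100 pc2: +4 =118
r37=100101 pc3: +8 =126
r38=100110 pc3: +8 =134
r39=100111 pc4: +16 =150
r40=101000 pc2: +4 =154
r41=101001 pc3: +8 =162
r42=101010 pc3: +8 =170
r43=101011 pc4: +16 =186
r44=101100 pc3: +8 =194
r45=101101 pc4: +16 =210
r46=101110 pc4: +16 =226
r47=101111 pc5: +32 =258
r48=110000 pc2: +4 =262
r49=110001 pc3: +8 =270
r50=110010 pc3: +8 =278
r51=110011 pc4: +16 =294
r52=110100 pc3: +8 =302
r53=110101 pc4: +16 =318
r54=110110 pc4: +16 =334
r55=110111 pc5: +32 =366
r56=111000 pc3: +8 =374
r57=111001 pc4: +16 =390
r58=111010 pc4: +16 =406
r59=111011 pc5: +32 =438
r60=111100 pc4: +16 =454
r61=111101 pc5: +32 =486
r62=111110 pc5: +32 =518
r63=111111 pc6: +64 =582
r64=1000000 pc1: +2 =584
r65=1000001 pc2: +4 =588
r66=1000010 pc2: +4 =592
r67=1000011 pc3: +8 =600
r68=1000100 pc2: +4 =604
r69=1000101 pc3: +8 =612
r70=1000110 pc3: +8 =620
r71=1000111 pc4: +16 =636
r72=1001000 pc2: +4 =640
r73=1001001 pc3: +8 =648
r74=1001010 pc3: +8 =656
r75=1001011 pc4: +16 =672
r76=1001100 pc3: +8 =680
r77=1001101 pc4: +16 =696
r78=1001110 pc4: +16 =712
r79=1001111 pc5: +32 =744
r80=1010000 pc2: +4 =748
r81=1010001 pc3: +8 =756
r82=1010010 pc3: +8 =764
r83=1010011 pc4: +16 =780
r84=1010100 pc3: +8 =788
r85=1010101 pc4: +16 =804
r86=1010110 pc4: +16 =820
r87=1010111 pc5: +32 =852
r88=1011000 pc3: +8 =860
r89=1011001 pc4: +16 =876
r90=1011010 pc4: +16 =892
r91=1011011 pc5: +32 =924
r92=1011100 pc4: +16 =940
r93=1011101 pc5: +32 =972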